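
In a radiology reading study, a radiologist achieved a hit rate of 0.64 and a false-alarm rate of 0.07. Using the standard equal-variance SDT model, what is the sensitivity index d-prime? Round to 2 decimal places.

Φ⁻¹(H) = Φ⁻¹(0.64) = 0.3585
Φ⁻¹(FA) = Φ⁻¹(0.07) = -1.4758
d' = z(H) − z(FA) = 0.3585 − (-1.4758) = 1.8343

d-prime = 1.83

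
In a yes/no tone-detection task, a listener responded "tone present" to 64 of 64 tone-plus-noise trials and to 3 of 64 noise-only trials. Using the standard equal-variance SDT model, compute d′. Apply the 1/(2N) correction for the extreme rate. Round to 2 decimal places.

d′ = 4.09

The hit rate is 64/64 = 1, so apply the 1/(2N) correction: H → 1 − 1/(2·64) = 0.99219.
z(H) = z(0.99219) = 2.418
z(FA) = z(0.04688) = -1.676
d' = 2.418 − (-1.676) = 4.094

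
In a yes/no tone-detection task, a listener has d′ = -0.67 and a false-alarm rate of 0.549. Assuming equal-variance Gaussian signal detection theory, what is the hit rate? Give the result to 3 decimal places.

hit rate = 0.292

z(false-alarm rate) = z(0.549) = 0.1231
z(H) = z(FA) + d' = 0.1231 + (-0.67) = -0.5469
hit rate = Φ(-0.5469) = 0.2922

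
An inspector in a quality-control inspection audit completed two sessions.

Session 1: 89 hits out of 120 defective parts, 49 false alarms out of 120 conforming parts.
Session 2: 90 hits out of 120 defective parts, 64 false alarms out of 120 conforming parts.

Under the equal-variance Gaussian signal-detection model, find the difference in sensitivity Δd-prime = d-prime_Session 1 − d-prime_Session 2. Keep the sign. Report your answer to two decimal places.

Session 1: z(0.7417) = 0.649, z(0.4083) = -0.232, d' = 0.881
Session 2: z(0.7500) = 0.674, z(0.5333) = 0.084, d' = 0.590
Δd' = d'_Session 1 − d'_Session 2 = 0.881 − 0.590 = 0.291
Session 1 has the higher sensitivity.

Δd-prime = 0.29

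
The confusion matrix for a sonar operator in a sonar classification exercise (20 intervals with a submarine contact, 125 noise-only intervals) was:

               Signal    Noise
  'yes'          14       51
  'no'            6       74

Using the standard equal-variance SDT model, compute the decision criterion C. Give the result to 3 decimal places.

C = -0.146

H = 14/20 = 0.7000
FA = 51/125 = 0.4080
Φ⁻¹(H) = Φ⁻¹(0.7000) = 0.5244
Φ⁻¹(FA) = Φ⁻¹(0.4080) = -0.2327
c = −½·[z(H) + z(FA)] = −0.5 × (0.5244 + (-0.2327)) = -0.14585
c < 0: the sonar operator has a liberal response bias.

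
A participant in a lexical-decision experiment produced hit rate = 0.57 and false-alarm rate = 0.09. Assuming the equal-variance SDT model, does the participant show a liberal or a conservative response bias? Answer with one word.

conservative

z(H) = 0.176, z(FA) = -1.341
c = −½·(z(H) + z(FA)) = 0.5825
c > 0 → conservative criterion (biased toward responding “no”).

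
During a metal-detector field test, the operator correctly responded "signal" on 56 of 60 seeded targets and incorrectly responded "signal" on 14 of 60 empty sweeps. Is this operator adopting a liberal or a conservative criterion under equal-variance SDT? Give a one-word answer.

z(H) = 1.501, z(FA) = -0.728
c = −½·(z(H) + z(FA)) = -0.3865
c < 0 → liberal criterion (biased toward responding “yes”).

liberal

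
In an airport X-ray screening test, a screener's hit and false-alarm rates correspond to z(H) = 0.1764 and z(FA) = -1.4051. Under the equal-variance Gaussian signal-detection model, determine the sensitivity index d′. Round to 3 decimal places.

d' = z(H) − z(FA) = 0.1764 − (-1.4051) = 1.5815

d′ = 1.582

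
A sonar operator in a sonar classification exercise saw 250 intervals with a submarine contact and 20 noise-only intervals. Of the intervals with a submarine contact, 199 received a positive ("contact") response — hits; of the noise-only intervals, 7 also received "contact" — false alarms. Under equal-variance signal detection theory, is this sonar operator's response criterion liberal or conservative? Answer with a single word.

z(H) = 0.827, z(FA) = -0.385
c = −½·(z(H) + z(FA)) = -0.221
c < 0 → liberal criterion (biased toward responding “yes”).

liberal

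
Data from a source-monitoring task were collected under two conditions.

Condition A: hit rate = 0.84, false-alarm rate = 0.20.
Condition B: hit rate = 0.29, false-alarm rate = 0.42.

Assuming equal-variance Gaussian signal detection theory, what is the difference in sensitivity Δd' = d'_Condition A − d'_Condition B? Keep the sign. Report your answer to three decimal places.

Condition A: z(0.84) = 0.9945, z(0.20) = -0.8416, d' = 1.8361
Condition B: z(0.29) = -0.5534, z(0.42) = -0.2019, d' = -0.3515
Δd' = d'_Condition A − d'_Condition B = 1.8361 − (-0.3515) = 2.1876
Condition A has the higher sensitivity.

Δd' = 2.188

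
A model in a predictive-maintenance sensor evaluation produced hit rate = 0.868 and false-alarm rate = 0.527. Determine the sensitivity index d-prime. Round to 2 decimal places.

d-prime = 1.05

Φ⁻¹(H) = 1.117
Φ⁻¹(FA) = 0.068
d' = z(H) − z(FA) = 1.117 − 0.068 = 1.049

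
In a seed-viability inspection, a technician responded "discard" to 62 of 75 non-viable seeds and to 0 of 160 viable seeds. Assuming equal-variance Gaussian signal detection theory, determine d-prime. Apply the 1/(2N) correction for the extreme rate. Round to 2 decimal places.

d-prime = 3.68

The false-alarm rate is 0/160 = 0, so apply the 1/(2N) correction: FA → 1/(2·160) = 0.00313.
z(H) = z(0.82667) = 0.941
z(FA) = z(0.00313) = -2.734
d' = 0.941 − (-2.734) = 3.675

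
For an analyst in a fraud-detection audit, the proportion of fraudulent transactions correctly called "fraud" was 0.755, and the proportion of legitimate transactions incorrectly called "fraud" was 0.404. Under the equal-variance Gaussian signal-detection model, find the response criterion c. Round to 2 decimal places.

c = -0.22

z(H) = z(0.755) = 0.6903
z(FA) = z(0.404) = -0.2430
c = −½·[z(H) + z(FA)] = −0.5 × (0.6903 + (-0.2430)) = -0.22365
c < 0: the analyst has a liberal response bias.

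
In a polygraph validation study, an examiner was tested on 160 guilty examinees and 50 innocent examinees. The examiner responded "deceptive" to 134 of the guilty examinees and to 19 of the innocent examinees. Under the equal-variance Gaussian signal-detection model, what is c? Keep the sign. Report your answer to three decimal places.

c = -0.339

H = 134/160 = 0.8375
FA = 19/50 = 0.3800
Φ⁻¹(0.8375) = 0.9842, Φ⁻¹(0.3800) = -0.3055
c = −½·[z(H) + z(FA)] = −0.5 × (0.9842 + (-0.3055)) = -0.33935
c < 0: the examiner has a liberal response bias.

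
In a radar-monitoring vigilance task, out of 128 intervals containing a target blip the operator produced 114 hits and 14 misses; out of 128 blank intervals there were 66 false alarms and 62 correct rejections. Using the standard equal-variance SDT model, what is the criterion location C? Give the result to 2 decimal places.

H = 114/128 = 0.8906
FA = 66/128 = 0.5156
Φ⁻¹(H) = Φ⁻¹(0.8906) = 1.2297
Φ⁻¹(FA) = Φ⁻¹(0.5156) = 0.0391
c = −½·[z(H) + z(FA)] = −0.5 × (1.2297 + 0.0391) = -0.6344

C = -0.63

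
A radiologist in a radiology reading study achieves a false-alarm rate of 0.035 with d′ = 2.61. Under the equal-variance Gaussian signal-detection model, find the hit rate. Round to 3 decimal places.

z(false-alarm rate) = z(0.035) = -1.8119
z(H) = z(FA) + d' = -1.8119 + 2.61 = 0.7981
hit rate = Φ(0.7981) = 0.7876

hit rate = 0.788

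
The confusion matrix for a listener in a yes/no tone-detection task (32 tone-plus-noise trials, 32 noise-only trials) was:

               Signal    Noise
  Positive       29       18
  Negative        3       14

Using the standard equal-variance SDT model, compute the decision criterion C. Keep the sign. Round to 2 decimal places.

H = 29/32 = 0.9062
FA = 18/32 = 0.5625
Φ⁻¹(H) = Φ⁻¹(0.9062) = 1.3177
Φ⁻¹(FA) = Φ⁻¹(0.5625) = 0.1573
c = −½·[z(H) + z(FA)] = −0.5 × (1.3177 + 0.1573) = -0.7375

C = -0.74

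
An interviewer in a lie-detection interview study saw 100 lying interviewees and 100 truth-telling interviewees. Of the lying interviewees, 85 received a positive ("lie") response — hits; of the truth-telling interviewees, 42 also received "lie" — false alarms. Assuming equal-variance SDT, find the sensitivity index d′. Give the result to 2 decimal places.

d′ = 1.24

H = 85/100 = 0.8500
FA = 42/100 = 0.4200
z(H) = z(0.8500) = 1.0364
z(FA) = z(0.4200) = -0.2019
d' = z(H) − z(FA) = 1.0364 − (-0.2019) = 1.2383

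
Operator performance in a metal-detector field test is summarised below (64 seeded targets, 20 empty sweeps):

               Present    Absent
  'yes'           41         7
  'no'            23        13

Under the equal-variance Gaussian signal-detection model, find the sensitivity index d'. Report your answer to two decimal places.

d' = 0.75

H = 41/64 = 0.6406
FA = 7/20 = 0.3500
Φ⁻¹(0.6406) = 0.3601, Φ⁻¹(0.3500) = -0.3853
d' = z(H) − z(FA) = 0.3601 − (-0.3853) = 0.7454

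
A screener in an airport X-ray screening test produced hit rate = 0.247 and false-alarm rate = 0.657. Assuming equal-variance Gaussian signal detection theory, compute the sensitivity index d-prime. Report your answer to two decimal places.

d-prime = -1.09

Φ⁻¹(0.247) = -0.684, Φ⁻¹(0.657) = 0.404
d' = z(H) − z(FA) = -0.684 − 0.404 = -1.088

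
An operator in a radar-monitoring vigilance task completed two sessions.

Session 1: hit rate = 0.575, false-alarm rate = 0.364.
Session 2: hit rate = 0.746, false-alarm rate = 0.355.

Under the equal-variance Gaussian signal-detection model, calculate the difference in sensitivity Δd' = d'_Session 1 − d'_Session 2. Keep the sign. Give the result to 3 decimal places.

Δd' = -0.497

Session 1: z(0.575) = 0.1891, z(0.364) = -0.3478, d' = 0.5369
Session 2: z(0.746) = 0.6620, z(0.355) = -0.3719, d' = 1.0339
Δd' = d'_Session 1 − d'_Session 2 = 0.5369 − 1.0339 = -0.4970
Session 2 has the higher sensitivity.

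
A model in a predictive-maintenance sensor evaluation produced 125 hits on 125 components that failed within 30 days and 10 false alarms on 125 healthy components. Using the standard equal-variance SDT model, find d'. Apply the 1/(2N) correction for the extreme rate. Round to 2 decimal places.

d' = 4.06

The hit rate is 125/125 = 1, so apply the 1/(2N) correction: H → 1 − 1/(2·125) = 0.99600.
z(H) = z(0.99600) = 2.652
z(FA) = z(0.08000) = -1.405
d' = 2.652 − (-1.405) = 4.057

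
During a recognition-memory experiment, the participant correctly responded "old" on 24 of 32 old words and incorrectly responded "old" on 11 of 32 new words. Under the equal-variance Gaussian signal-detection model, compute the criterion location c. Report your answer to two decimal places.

H = 24/32 = 0.7500
FA = 11/32 = 0.3438
Φ⁻¹(H) = 0.6745
Φ⁻¹(FA) = -0.4021
c = −½·[z(H) + z(FA)] = −0.5 × (0.6745 + (-0.4021)) = -0.1362
c < 0: the participant has a liberal response bias.

c = -0.14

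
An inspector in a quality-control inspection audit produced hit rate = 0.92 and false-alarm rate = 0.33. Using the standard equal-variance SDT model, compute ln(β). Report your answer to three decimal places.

Φ⁻¹(H) = 1.4051
Φ⁻¹(FA) = -0.4399
ln β = −½·[z(H)² − z(FA)²] = −0.5 × (1.9743 − 0.1935) = -0.8904

ln β = -0.890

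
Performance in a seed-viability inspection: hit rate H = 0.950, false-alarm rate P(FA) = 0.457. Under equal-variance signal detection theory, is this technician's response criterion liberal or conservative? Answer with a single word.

liberal

z(H) = 1.645, z(FA) = -0.108
c = −½·(z(H) + z(FA)) = -0.7685
c < 0 → liberal criterion (biased toward responding “yes”).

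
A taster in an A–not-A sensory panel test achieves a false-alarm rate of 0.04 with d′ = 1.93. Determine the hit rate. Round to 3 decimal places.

z(false-alarm rate) = z(0.04) = -1.7507
z(H) = z(FA) + d' = -1.7507 + 1.93 = 0.1793
hit rate = Φ(0.1793) = 0.5711

hit rate = 0.571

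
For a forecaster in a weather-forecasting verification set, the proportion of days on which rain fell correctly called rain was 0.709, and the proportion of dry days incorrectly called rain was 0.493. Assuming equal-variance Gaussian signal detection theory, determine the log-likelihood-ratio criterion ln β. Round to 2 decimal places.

Φ⁻¹(H) = Φ⁻¹(0.709) = 0.550
Φ⁻¹(FA) = Φ⁻¹(0.493) = -0.018
ln β = −½·[z(H)² − z(FA)²] = −0.5 × (0.303 − 0.000) = -0.1515

ln β = -0.15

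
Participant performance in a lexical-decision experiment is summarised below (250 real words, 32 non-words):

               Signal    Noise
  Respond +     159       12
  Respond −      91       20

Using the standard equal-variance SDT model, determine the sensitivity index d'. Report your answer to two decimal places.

H = 159/250 = 0.6360
FA = 12/32 = 0.3750
z(0.6360) = 0.3478, z(0.3750) = -0.3186
d' = z(H) − z(FA) = 0.3478 − (-0.3186) = 0.6664

d' = 0.67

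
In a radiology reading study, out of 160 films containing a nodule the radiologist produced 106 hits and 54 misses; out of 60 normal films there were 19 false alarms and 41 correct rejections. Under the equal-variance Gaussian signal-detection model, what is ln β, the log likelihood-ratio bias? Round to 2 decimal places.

H = 106/160 = 0.6625
FA = 19/60 = 0.3167
z(H) = 0.419
z(FA) = -0.477
ln β = −½·[z(H)² − z(FA)²] = −0.5 × (0.176 − 0.228) = 0.026

ln β = 0.03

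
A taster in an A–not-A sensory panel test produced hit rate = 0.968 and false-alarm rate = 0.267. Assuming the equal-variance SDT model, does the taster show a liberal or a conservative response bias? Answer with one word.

z(H) = 1.852, z(FA) = -0.622
c = −½·(z(H) + z(FA)) = -0.615
c < 0 → liberal criterion (biased toward responding “yes”).

liberal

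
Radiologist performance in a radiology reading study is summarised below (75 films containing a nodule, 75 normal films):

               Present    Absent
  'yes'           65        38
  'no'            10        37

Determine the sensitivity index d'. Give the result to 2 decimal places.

H = 65/75 = 0.8667
FA = 38/75 = 0.5067
Φ⁻¹(H) = 1.1109
Φ⁻¹(FA) = 0.0168
d' = z(H) − z(FA) = 1.1109 − 0.0168 = 1.0941

d' = 1.09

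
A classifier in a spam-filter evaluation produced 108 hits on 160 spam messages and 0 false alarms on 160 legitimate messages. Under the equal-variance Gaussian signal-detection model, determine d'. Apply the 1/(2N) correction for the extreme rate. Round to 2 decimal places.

The false-alarm rate is 0/160 = 0, so apply the 1/(2N) correction: FA → 1/(2·160) = 0.00313.
z(H) = z(0.67500) = 0.454
z(FA) = z(0.00313) = -2.734
d' = 0.454 − (-2.734) = 3.188

d' = 3.19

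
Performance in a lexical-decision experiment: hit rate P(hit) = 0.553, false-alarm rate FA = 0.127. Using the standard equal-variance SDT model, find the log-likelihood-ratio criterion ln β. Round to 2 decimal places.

Φ⁻¹(H) = 0.133
Φ⁻¹(FA) = -1.141
ln β = −½·[z(H)² − z(FA)²] = −0.5 × (0.018 − 1.302) = 0.642

ln β = 0.64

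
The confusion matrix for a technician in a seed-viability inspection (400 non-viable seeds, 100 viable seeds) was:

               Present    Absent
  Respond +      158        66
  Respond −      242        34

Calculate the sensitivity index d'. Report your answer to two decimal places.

H = 158/400 = 0.3950
FA = 66/100 = 0.6600
Φ⁻¹(H) = Φ⁻¹(0.3950) = -0.2663
Φ⁻¹(FA) = Φ⁻¹(0.6600) = 0.4125
d' = z(H) − z(FA) = -0.2663 − 0.4125 = -0.6788

d' = -0.68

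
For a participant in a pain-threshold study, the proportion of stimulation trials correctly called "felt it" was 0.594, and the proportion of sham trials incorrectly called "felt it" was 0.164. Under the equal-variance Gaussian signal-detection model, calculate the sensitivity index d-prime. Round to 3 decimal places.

d-prime = 1.216

z(H) = 0.2378
z(FA) = -0.9782
d' = z(H) − z(FA) = 0.2378 − (-0.9782) = 1.2160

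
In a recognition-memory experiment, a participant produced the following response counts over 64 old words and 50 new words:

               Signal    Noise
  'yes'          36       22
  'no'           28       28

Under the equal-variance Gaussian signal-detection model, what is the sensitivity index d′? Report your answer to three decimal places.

d′ = 0.308

H = 36/64 = 0.5625
FA = 22/50 = 0.4400
z(H) = 0.1573
z(FA) = -0.1510
d' = z(H) − z(FA) = 0.1573 − (-0.1510) = 0.3083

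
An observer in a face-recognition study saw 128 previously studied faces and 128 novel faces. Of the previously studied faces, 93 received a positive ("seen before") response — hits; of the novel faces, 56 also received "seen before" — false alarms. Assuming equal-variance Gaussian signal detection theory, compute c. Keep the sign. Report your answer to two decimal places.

H = 93/128 = 0.7266
FA = 56/128 = 0.4375
Φ⁻¹(H) = Φ⁻¹(0.7266) = 0.603
Φ⁻¹(FA) = Φ⁻¹(0.4375) = -0.157
c = −½·[z(H) + z(FA)] = −0.5 × (0.603 + (-0.157)) = -0.223
c < 0: the observer has a liberal response bias.

c = -0.22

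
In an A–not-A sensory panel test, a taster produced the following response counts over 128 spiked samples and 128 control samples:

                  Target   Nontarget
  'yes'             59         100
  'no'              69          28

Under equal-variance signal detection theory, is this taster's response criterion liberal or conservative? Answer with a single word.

z(H) = -0.098, z(FA) = 0.776
c = −½·(z(H) + z(FA)) = -0.339
c < 0 → liberal criterion (biased toward responding “yes”).

liberal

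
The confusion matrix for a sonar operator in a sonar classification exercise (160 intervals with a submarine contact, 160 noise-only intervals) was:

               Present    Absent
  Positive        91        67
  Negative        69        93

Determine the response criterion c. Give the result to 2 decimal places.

H = 91/160 = 0.5687
FA = 67/160 = 0.4188
z(H) = 0.173
z(FA) = -0.205
c = −½·[z(H) + z(FA)] = −0.5 × (0.173 + (-0.205)) = 0.016

c = 0.02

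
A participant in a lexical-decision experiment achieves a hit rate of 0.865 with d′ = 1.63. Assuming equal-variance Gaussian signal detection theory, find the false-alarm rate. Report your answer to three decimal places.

false-alarm rate = 0.299

z(hit rate) = z(0.865) = 1.1031
z(FA) = z(H) − d' = 1.1031 − 1.63 = -0.5269
false-alarm rate = Φ(-0.5269) = 0.2991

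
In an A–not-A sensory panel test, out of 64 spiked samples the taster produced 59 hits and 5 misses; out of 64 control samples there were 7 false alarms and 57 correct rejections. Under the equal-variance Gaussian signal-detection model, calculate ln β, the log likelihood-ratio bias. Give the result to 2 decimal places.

ln β = -0.25

H = 59/64 = 0.9219
FA = 7/64 = 0.1094
Φ⁻¹(H) = Φ⁻¹(0.9219) = 1.418
Φ⁻¹(FA) = Φ⁻¹(0.1094) = -1.230
ln β = −½·[z(H)² − z(FA)²] = −0.5 × (2.011 − 1.513) = -0.249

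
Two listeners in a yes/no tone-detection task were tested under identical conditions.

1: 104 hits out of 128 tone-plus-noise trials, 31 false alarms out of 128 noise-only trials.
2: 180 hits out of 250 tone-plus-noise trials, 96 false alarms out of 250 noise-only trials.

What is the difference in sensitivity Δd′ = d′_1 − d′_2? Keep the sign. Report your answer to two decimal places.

1: z(0.8125) = 0.887, z(0.2422) = -0.699, d' = 1.586
2: z(0.7200) = 0.583, z(0.3840) = -0.295, d' = 0.878
Δd' = d'_1 − d'_2 = 1.586 − 0.878 = 0.708
1 has the higher sensitivity.

Δd′ = 0.71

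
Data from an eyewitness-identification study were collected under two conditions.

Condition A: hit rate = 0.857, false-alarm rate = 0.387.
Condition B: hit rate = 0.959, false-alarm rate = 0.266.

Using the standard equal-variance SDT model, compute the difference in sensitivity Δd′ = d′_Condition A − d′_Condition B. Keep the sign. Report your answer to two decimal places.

Condition A: z(0.857) = 1.067, z(0.387) = -0.287, d' = 1.354
Condition B: z(0.959) = 1.739, z(0.266) = -0.625, d' = 2.364
Δd' = d'_Condition A − d'_Condition B = 1.354 − 2.364 = -1.010
Condition B has the higher sensitivity.

Δd′ = -1.01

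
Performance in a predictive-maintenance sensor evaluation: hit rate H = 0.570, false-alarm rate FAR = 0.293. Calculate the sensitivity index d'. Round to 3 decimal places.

d' = 0.721

z(H) = z(0.570) = 0.1764
z(FA) = z(0.293) = -0.5446
d' = z(H) − z(FA) = 0.1764 − (-0.5446) = 0.7210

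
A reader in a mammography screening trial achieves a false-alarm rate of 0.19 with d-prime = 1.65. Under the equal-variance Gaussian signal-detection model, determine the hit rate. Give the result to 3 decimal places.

z(false-alarm rate) = z(0.19) = -0.8779
z(H) = z(FA) + d' = -0.8779 + 1.65 = 0.7721
hit rate = Φ(0.7721) = 0.7800

hit rate = 0.780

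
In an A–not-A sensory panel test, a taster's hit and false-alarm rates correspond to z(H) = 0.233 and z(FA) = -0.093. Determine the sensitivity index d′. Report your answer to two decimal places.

d' = z(H) − z(FA) = 0.233 − (-0.093) = 0.326

d′ = 0.33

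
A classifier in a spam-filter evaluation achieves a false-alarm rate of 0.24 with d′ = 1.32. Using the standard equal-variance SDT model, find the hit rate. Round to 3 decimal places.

hit rate = 0.730

z(false-alarm rate) = z(0.24) = -0.7063
z(H) = z(FA) + d' = -0.7063 + 1.32 = 0.6137
hit rate = Φ(0.6137) = 0.7303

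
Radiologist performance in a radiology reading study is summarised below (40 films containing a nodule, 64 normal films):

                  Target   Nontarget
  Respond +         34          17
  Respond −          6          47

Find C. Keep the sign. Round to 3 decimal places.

C = -0.205

H = 34/40 = 0.8500
FA = 17/64 = 0.2656
z(H) = z(0.8500) = 1.0364
z(FA) = z(0.2656) = -0.6262
c = −½·[z(H) + z(FA)] = −0.5 × (1.0364 + (-0.6262)) = -0.2051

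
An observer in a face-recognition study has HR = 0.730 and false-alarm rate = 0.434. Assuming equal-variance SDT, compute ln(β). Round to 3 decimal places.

ln β = -0.174

z(H) = 0.6128
z(FA) = -0.1662
ln β = −½·[z(H)² − z(FA)²] = −0.5 × (0.3755 − 0.0276) = -0.17395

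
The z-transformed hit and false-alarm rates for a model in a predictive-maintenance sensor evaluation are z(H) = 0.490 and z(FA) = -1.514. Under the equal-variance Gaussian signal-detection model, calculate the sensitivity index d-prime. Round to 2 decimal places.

d-prime = 2.00

d' = z(H) − z(FA) = 0.490 − (-1.514) = 2.004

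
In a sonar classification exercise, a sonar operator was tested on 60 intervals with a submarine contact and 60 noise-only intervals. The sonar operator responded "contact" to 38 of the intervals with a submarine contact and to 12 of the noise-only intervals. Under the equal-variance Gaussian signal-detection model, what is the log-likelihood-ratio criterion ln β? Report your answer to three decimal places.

H = 38/60 = 0.6333
FA = 12/60 = 0.2000
z(H) = z(0.6333) = 0.3406
z(FA) = z(0.2000) = -0.8416
ln β = −½·[z(H)² − z(FA)²] = −0.5 × (0.1160 − 0.7083) = 0.29615

ln β = 0.296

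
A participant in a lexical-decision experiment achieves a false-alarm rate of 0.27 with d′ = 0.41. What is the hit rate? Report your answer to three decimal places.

z(false-alarm rate) = z(0.27) = -0.6128
z(H) = z(FA) + d' = -0.6128 + 0.41 = -0.2028
hit rate = Φ(-0.2028) = 0.4196

hit rate = 0.420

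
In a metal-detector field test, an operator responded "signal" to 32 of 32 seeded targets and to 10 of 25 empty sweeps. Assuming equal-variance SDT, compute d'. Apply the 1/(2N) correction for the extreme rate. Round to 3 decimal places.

The hit rate is 32/32 = 1, so apply the 1/(2N) correction: H → 1 − 1/(2·32) = 0.98438.
z(H) = z(0.98438) = 2.1540
z(FA) = z(0.40000) = -0.2533
d' = 2.1540 − (-0.2533) = 2.4073

d' = 2.407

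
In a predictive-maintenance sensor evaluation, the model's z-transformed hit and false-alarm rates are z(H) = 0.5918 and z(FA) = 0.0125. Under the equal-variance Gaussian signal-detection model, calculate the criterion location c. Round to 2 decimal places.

c = −½·[z(H) + z(FA)] = −½·(0.5918 + 0.0125) = -0.30215
c < 0: the model has a liberal response bias.

c = -0.30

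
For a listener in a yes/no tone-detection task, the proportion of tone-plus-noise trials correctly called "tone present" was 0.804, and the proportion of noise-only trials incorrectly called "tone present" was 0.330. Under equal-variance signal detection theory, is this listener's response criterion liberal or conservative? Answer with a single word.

liberal

z(H) = 0.856, z(FA) = -0.440
c = −½·(z(H) + z(FA)) = -0.208
c < 0 → liberal criterion (biased toward responding “yes”).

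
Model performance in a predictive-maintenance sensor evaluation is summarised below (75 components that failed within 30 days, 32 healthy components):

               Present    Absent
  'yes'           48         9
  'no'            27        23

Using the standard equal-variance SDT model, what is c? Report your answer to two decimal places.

c = 0.11

H = 48/75 = 0.6400
FA = 9/32 = 0.2812
Φ⁻¹(H) = Φ⁻¹(0.6400) = 0.3585
Φ⁻¹(FA) = Φ⁻¹(0.2812) = -0.5793
c = −½·[z(H) + z(FA)] = −0.5 × (0.3585 + (-0.5793)) = 0.1104
c > 0: the model has a conservative response bias.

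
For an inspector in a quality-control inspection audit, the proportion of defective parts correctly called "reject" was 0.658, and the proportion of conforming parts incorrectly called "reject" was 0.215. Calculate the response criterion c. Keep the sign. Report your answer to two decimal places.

z(0.658) = 0.4070, z(0.215) = -0.7892
c = −½·[z(H) + z(FA)] = −0.5 × (0.4070 + (-0.7892)) = 0.1911
c > 0: the inspector has a conservative response bias.

c = 0.19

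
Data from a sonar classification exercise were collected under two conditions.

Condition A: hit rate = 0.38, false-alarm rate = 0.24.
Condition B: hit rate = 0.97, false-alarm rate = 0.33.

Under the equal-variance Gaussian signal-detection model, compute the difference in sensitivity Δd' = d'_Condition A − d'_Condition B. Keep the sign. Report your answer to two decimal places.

Condition A: z(0.38) = -0.305, z(0.24) = -0.706, d' = 0.401
Condition B: z(0.97) = 1.881, z(0.33) = -0.440, d' = 2.321
Δd' = d'_Condition A − d'_Condition B = 0.401 − 2.321 = -1.920
Condition B has the higher sensitivity.

Δd' = -1.92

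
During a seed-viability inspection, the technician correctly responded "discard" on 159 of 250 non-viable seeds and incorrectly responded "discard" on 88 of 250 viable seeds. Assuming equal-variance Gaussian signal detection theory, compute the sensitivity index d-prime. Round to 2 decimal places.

d-prime = 0.73

H = 159/250 = 0.6360
FA = 88/250 = 0.3520
z(0.6360) = 0.3478, z(0.3520) = -0.3799
d' = z(H) − z(FA) = 0.3478 − (-0.3799) = 0.7277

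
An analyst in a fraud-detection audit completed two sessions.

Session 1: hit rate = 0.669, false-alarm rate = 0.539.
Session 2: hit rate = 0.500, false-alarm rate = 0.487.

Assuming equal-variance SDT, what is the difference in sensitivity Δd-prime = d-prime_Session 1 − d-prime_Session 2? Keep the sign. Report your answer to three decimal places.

Session 1: z(0.669) = 0.4372, z(0.539) = 0.0979, d' = 0.3393
Session 2: z(0.500) = 0.0000, z(0.487) = -0.0326, d' = 0.0326
Δd' = d'_Session 1 − d'_Session 2 = 0.3393 − 0.0326 = 0.3067
Session 1 has the higher sensitivity.

Δd-prime = 0.307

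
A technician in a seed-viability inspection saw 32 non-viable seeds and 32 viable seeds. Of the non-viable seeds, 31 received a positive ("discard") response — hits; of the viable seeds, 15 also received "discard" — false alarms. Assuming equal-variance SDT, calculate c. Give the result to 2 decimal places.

H = 31/32 = 0.9688
FA = 15/32 = 0.4688
z(H) = z(0.9688) = 1.8634
z(FA) = z(0.4688) = -0.0783
c = −½·[z(H) + z(FA)] = −0.5 × (1.8634 + (-0.0783)) = -0.89255
c < 0: the technician has a liberal response bias.

c = -0.89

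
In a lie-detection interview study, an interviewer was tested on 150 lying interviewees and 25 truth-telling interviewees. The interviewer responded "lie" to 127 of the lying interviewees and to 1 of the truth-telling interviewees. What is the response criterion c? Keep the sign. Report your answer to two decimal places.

c = 0.36

H = 127/150 = 0.8467
FA = 1/25 = 0.0400
z(H) = z(0.8467) = 1.022
z(FA) = z(0.0400) = -1.751
c = −½·[z(H) + z(FA)] = −0.5 × (1.022 + (-1.751)) = 0.3645
c > 0: the interviewer has a conservative response bias.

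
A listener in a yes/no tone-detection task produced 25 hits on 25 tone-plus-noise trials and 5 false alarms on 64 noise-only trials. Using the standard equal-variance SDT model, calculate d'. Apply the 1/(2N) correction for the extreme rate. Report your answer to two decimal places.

The hit rate is 25/25 = 1, so apply the 1/(2N) correction: H → 1 − 1/(2·25) = 0.98000.
z(H) = z(0.98000) = 2.054
z(FA) = z(0.07812) = -1.418
d' = 2.054 − (-1.418) = 3.472

d' = 3.47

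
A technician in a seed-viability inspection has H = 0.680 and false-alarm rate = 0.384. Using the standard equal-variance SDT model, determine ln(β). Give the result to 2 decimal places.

z(0.680) = 0.468, z(0.384) = -0.295
ln β = −½·[z(H)² − z(FA)²] = −0.5 × (0.219 − 0.087) = -0.066

ln β = -0.07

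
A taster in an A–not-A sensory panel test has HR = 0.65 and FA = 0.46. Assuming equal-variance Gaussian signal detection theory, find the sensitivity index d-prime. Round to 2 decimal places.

d-prime = 0.49

z(H) = z(0.65) = 0.385
z(FA) = z(0.46) = -0.100
d' = z(H) − z(FA) = 0.385 − (-0.100) = 0.485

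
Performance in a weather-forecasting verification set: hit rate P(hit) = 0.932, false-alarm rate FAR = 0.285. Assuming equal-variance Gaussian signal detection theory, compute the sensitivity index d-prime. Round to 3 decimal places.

d-prime = 2.059

z(H) = 1.4909
z(FA) = -0.5681
d' = z(H) − z(FA) = 1.4909 − (-0.5681) = 2.0590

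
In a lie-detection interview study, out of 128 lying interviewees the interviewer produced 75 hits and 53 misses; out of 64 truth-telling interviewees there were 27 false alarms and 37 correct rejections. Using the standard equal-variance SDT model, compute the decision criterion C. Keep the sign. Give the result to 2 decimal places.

H = 75/128 = 0.5859
FA = 27/64 = 0.4219
Φ⁻¹(H) = Φ⁻¹(0.5859) = 0.2170
Φ⁻¹(FA) = Φ⁻¹(0.4219) = -0.1970
c = −½·[z(H) + z(FA)] = −0.5 × (0.2170 + (-0.1970)) = -0.0100
c < 0: the interviewer has a liberal response bias.

C = -0.01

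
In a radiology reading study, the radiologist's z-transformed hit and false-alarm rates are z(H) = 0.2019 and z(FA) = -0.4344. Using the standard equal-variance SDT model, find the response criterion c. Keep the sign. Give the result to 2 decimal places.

c = −½·[z(H) + z(FA)] = −½·(0.2019 + (-0.4344)) = 0.11625
c > 0: the radiologist has a conservative response bias.

c = 0.12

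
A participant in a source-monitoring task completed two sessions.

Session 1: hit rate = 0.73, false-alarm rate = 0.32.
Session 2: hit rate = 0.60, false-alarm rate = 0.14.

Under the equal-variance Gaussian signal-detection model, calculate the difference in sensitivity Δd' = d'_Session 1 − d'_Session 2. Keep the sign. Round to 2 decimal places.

Δd' = -0.25

Session 1: z(0.73) = 0.613, z(0.32) = -0.468, d' = 1.081
Session 2: z(0.60) = 0.253, z(0.14) = -1.080, d' = 1.333
Δd' = d'_Session 1 − d'_Session 2 = 1.081 − 1.333 = -0.252
Session 2 has the higher sensitivity.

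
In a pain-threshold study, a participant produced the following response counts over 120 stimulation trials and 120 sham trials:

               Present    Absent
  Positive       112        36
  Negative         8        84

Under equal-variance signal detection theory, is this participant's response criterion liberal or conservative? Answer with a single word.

z(H) = 1.501, z(FA) = -0.524
c = −½·(z(H) + z(FA)) = -0.4885
c < 0 → liberal criterion (biased toward responding “yes”).

liberal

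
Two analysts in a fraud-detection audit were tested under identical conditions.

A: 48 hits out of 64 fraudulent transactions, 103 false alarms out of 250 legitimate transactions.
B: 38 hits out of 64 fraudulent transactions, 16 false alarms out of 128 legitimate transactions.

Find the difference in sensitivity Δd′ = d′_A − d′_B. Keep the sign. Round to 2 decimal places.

Δd′ = -0.49

A: z(0.7500) = 0.674, z(0.4120) = -0.222, d' = 0.896
B: z(0.5938) = 0.237, z(0.1250) = -1.150, d' = 1.387
Δd' = d'_A − d'_B = 0.896 − 1.387 = -0.491
B has the higher sensitivity.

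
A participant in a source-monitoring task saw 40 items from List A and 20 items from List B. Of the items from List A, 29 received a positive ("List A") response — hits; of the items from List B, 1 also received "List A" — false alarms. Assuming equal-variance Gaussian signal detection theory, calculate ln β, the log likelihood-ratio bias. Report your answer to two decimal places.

H = 29/40 = 0.7250
FA = 1/20 = 0.0500
z(0.7250) = 0.598, z(0.0500) = -1.645
ln β = −½·[z(H)² − z(FA)²] = −0.5 × (0.358 − 2.706) = 1.174

ln β = 1.17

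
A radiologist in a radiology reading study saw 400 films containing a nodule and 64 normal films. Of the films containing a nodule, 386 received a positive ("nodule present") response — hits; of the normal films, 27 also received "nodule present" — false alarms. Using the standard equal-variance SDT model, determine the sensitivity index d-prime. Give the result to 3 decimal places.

d-prime = 2.009

H = 386/400 = 0.9650
FA = 27/64 = 0.4219
Φ⁻¹(0.9650) = 1.8119, Φ⁻¹(0.4219) = -0.1970
d' = z(H) − z(FA) = 1.8119 − (-0.1970) = 2.0089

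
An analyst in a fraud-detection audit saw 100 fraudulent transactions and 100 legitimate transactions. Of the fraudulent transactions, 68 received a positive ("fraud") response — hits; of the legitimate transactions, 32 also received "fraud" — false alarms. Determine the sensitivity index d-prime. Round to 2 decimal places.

H = 68/100 = 0.6800
FA = 32/100 = 0.3200
z(0.6800) = 0.4677, z(0.3200) = -0.4677
d' = z(H) − z(FA) = 0.4677 − (-0.4677) = 0.9354

d-prime = 0.94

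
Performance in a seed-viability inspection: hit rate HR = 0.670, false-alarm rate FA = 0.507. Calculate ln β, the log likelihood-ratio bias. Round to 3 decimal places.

z(H) = 0.4399
z(FA) = 0.0175
ln β = −½·[z(H)² − z(FA)²] = −0.5 × (0.1935 − 0.0003) = -0.0966

ln β = -0.097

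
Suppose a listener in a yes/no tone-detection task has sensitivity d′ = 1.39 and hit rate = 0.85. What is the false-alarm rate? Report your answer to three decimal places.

z(hit rate) = z(0.85) = 1.0364
z(FA) = z(H) − d' = 1.0364 − 1.39 = -0.3536
false-alarm rate = Φ(-0.3536) = 0.3618

false-alarm rate = 0.362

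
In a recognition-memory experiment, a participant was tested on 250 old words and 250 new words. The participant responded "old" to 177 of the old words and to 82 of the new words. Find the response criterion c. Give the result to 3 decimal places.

c = -0.051

H = 177/250 = 0.7080
FA = 82/250 = 0.3280
Φ⁻¹(H) = 0.5476
Φ⁻¹(FA) = -0.4454
c = −½·[z(H) + z(FA)] = −0.5 × (0.5476 + (-0.4454)) = -0.0511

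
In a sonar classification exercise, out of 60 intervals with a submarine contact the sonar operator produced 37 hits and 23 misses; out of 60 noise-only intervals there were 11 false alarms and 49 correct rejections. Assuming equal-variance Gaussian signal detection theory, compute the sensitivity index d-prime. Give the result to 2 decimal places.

H = 37/60 = 0.6167
FA = 11/60 = 0.1833
Φ⁻¹(0.6167) = 0.2968, Φ⁻¹(0.1833) = -0.9029
d' = z(H) − z(FA) = 0.2968 − (-0.9029) = 1.1997

d-prime = 1.20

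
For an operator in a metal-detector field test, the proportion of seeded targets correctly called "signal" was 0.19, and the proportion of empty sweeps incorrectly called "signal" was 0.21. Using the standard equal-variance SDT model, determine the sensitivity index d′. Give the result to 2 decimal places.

d′ = -0.07

z(H) = z(0.19) = -0.8779
z(FA) = z(0.21) = -0.8064
d' = z(H) − z(FA) = -0.8779 − (-0.8064) = -0.0715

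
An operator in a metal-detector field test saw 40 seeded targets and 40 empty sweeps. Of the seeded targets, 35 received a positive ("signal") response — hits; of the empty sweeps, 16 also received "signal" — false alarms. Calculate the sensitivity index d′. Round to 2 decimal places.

d′ = 1.40

H = 35/40 = 0.8750
FA = 16/40 = 0.4000
z(0.8750) = 1.150, z(0.4000) = -0.253
d' = z(H) − z(FA) = 1.150 − (-0.253) = 1.403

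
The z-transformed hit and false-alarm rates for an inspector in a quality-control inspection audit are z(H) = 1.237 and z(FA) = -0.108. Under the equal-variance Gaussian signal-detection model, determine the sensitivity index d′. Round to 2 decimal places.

d′ = 1.35

d' = z(H) − z(FA) = 1.237 − (-0.108) = 1.345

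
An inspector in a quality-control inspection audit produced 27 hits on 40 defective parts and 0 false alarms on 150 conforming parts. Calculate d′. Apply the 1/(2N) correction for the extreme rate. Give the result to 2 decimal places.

d′ = 3.17

The false-alarm rate is 0/150 = 0, so apply the 1/(2N) correction: FA → 1/(2·150) = 0.00333.
z(H) = z(0.67500) = 0.454
z(FA) = z(0.00333) = -2.713
d' = 0.454 − (-2.713) = 3.167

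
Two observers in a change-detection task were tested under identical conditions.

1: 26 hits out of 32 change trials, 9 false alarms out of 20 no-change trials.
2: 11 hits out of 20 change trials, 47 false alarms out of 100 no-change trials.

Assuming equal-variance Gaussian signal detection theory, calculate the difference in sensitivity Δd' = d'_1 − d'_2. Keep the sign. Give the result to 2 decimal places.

1: z(0.8125) = 0.887, z(0.4500) = -0.126, d' = 1.013
2: z(0.5500) = 0.126, z(0.4700) = -0.075, d' = 0.201
Δd' = d'_1 − d'_2 = 1.013 − 0.201 = 0.812
1 has the higher sensitivity.

Δd' = 0.81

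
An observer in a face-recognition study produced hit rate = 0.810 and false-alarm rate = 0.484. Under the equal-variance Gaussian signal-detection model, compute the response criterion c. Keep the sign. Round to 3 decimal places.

z(H) = 0.8779
z(FA) = -0.0401
c = −½·[z(H) + z(FA)] = −0.5 × (0.8779 + (-0.0401)) = -0.4189

c = -0.419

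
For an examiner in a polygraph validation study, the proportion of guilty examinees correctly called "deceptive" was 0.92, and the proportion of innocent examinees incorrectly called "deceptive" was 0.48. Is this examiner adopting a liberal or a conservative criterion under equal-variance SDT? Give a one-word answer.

z(H) = 1.405, z(FA) = -0.050
c = −½·(z(H) + z(FA)) = -0.6775
c < 0 → liberal criterion (biased toward responding “yes”).

liberal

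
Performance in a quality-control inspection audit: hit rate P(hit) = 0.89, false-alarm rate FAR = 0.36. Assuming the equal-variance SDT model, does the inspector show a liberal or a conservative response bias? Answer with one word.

z(H) = 1.227, z(FA) = -0.358
c = −½·(z(H) + z(FA)) = -0.4345
c < 0 → liberal criterion (biased toward responding “yes”).

liberal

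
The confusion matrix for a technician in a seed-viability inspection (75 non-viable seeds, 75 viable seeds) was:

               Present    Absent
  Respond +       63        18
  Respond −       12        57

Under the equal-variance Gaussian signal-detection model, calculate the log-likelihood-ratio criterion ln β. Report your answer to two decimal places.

ln β = -0.25

H = 63/75 = 0.8400
FA = 18/75 = 0.2400
z(H) = z(0.8400) = 0.994
z(FA) = z(0.2400) = -0.706
ln β = −½·[z(H)² − z(FA)²] = −0.5 × (0.988 − 0.498) = -0.245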